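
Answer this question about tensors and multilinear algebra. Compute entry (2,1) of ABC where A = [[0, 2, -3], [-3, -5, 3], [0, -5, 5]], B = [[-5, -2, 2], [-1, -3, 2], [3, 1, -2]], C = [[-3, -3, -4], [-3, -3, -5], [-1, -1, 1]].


(ABC)_{21} = sum_m (AB)_{2m} C_{m1}. First compute row 2 of AB.
(AB)_{21} = -3*-5 + -5*-1 + 3*3 = 29
(AB)_{22} = -3*-2 + -5*-3 + 3*1 = 24
(AB)_{23} = -3*2 + -5*2 + 3*-2 = -22
Now contract with column 1 of C:
(AB)_{21} * C_{11} = 29 * -3 = -87
(AB)_{22} * C_{21} = 24 * -3 = -72
(AB)_{23} * C_{31} = -22 * -1 = 22
(ABC)_{21} = -87 + -72 + 22 = -137

-137


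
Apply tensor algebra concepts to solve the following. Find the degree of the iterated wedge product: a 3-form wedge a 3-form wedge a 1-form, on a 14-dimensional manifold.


The degree of a wedge product is the sum of the degrees of the individual forms.
Degrees: 3, 3, 1
Total degree = 3 + 3 + 1 = 7

7


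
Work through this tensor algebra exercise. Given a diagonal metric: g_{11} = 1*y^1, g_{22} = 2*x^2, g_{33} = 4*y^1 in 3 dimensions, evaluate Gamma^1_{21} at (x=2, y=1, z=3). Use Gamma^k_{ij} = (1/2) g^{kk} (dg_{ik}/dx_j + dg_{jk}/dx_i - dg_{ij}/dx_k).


For a diagonal metric, Gamma^k_{ij} = (1/2) g^{kk} (dg_{ik}/dx_j + dg_{jk}/dx_i - dg_{ij}/dx_k).
The metric is diagonal, so g_{ab} = 0 for a != b.
At the given point: g_{11} = 1, g_{22} = 8, g_{33} = 4
g^{11} = 1/1
dg_{21}/dx_1 = 0 (off-diagonal)
dg_{11}/dx_2 = dg_{11}/dx_2 = 1
dg_{21}/dx_1 = 0 (off-diagonal)
Numerator = 0 + 1 - 0 = 1
Gamma^1_{21} = 1 / (2 * 1) = 1/2

1/2


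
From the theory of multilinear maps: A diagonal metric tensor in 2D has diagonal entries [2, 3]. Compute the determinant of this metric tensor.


For a diagonal metric, the determinant is the product of diagonal entries.
Diagonal entries: 2, 3
det(g) = 2 * 3 = 6

6


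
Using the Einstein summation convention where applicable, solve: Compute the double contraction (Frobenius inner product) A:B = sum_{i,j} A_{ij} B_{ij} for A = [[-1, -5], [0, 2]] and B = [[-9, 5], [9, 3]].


A:B = sum over all i,j of A_{ij} * B_{ij}.
Row 1: -1*-9=9, -5*5=-25 => row sum = -16
Row 2: 0*9=0, 2*3=6 => row sum = 6
Total = -16 + 6 = -10

-10


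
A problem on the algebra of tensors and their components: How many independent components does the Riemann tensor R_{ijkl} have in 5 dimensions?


The Riemann tensor in d dimensions has d^2(d^2 - 1)/12 independent components.
d = 5, so d^2 = 25
d^2 - 1 = 24
d^2(d^2 - 1) = 25 * 24 = 600
Divide by 12: 600 / 12 = 50

50


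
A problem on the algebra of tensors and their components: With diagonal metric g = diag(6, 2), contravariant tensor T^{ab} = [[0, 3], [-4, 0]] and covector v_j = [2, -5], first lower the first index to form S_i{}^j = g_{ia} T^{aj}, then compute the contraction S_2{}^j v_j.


Step 1: lower the first index. For a diagonal metric, g_{ia} T^{aj} = g_{ii} T^{ij} (no sum on i).
g_{22} = 2
S_2{}^1 = 2 * T^{21} = 2 * -4 = -8
S_2{}^2 = 2 * T^{22} = 2 * 0 = 0
Step 2: contract S_2{}^j with v_j.
S_2{}^1 * v_1 = -8 * 2 = -16
S_2{}^2 * v_2 = 0 * -5 = 0
Result = -16 + 0 = -16

-16


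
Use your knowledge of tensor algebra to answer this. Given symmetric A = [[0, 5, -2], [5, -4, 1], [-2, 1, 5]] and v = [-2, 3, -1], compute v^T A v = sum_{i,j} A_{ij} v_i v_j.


First compute Av:
(Av)_1 = 0*-2 + 5*3 + -2*-1 = 17
(Av)_2 = 5*-2 + -4*3 + 1*-1 = -23
(Av)_3 = -2*-2 + 1*3 + 5*-1 = 2
Av = [17, -23, 2]
Then v^T (Av) = -2*17 + 3*-23 + -1*2
= -34 + -69 + -2 = -105

-105


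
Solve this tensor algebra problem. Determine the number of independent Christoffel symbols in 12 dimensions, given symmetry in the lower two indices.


Christoffel symbols Gamma^k_{ij} are symmetric in i,j, so there are d * d(d+1)/2 independent symbols.
d = 12
d(d+1)/2 = 12 * 13 / 2 = 78
Total = 12 * 78 = 936

936


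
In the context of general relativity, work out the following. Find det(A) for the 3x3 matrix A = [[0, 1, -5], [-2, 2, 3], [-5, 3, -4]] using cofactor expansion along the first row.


Expanding along the first row, det(A) = a11*M_11 - a12*M_12 + a13*M_13, where M_1j is the (1,j) minor.
Minor M_11 = 2*-4 - 3*3 = -17
Minor M_12 = -2*-4 - 3*-5 = 23
Minor M_13 = -2*3 - 2*-5 = 4
det = 0*(-17) - 1*(23) + -5*(4)
    = 0 - 23 + -20
    = -43

-43


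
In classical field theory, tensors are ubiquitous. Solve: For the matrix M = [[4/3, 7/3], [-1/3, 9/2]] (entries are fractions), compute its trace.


The trace is the sum of diagonal entries.
Diagonal: M[1,1] = 4/3, M[2,2] = 9/2
Tr(M) = 4/3 + 9/2
Computing step by step:
After adding M[1,1]: 4/3
After adding M[2,2]: 35/6
Tr(M) = 35/6

35/6


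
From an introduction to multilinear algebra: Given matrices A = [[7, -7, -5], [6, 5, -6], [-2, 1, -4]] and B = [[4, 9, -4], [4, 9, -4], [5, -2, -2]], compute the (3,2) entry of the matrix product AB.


(AB)_{ij} = sum_k A_{ik} B_{kj}.
For i=3, j=2:
A_{31} * B_{12} = -2 * 9 = -18
A_{32} * B_{22} = 1 * 9 = 9
A_{33} * B_{32} = -4 * -2 = 8
Sum = -18 + 9 + 8 = -1

-1


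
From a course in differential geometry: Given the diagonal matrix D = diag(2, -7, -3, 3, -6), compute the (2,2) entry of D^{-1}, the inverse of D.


For a diagonal matrix, the inverse has entries (D^{-1})_{ii} = 1/d_{ii}.
The diagonal entries are: d_{11} = 2, d_{22} = -7, d_{33} = -3, d_{44} = 3, d_{55} = -6
We need (D^{-1})_{22} = 1/d_{22} = 1/-7 = -1/7

-1/7


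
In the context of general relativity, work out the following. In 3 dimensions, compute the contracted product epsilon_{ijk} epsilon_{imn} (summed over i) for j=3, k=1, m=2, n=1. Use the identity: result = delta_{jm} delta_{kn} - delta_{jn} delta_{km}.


Using the identity: epsilon_{ijk} epsilon_{imn} = delta_{jm} delta_{kn} - delta_{jn} delta_{km}.
delta_{32} = 0
delta_{11} = 1
delta_{31} = 0
delta_{12} = 0
Result = 0 * 1 - 0 * 0 = 0 - 0 = 0

0


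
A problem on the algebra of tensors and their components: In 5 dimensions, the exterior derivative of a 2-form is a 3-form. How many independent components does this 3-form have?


The exterior derivative of a p-form is a (p+1)-form.
Its number of independent components is C(n, p+1).
n = 5, p+1 = 3
C(5, 3) = 10

10


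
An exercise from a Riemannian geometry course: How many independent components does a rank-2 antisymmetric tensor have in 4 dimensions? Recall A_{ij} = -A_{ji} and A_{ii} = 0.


An antisymmetric rank-2 tensor satisfies A_{ij} = -A_{ji}, so diagonal entries are zero.
The independent components are the upper-triangular entries: C(n, 2) = n(n-1)/2.
n = 4
C(4, 2) = 4 * 3 / 2 = 12 / 2 = 6

6


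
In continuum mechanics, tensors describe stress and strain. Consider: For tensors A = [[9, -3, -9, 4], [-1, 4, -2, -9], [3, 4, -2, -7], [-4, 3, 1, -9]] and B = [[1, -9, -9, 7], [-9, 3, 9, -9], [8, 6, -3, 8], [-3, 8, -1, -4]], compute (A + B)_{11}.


Tensor addition is component-wise: (A + B)_{ij} = A_{ij} + B_{ij}.
A_{11} = 9
B_{11} = 1
(A + B)_{11} = 9 + 1 = 10

10


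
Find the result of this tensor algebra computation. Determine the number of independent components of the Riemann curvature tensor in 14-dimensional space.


The Riemann tensor in d dimensions has d^2(d^2 - 1)/12 independent components.
d = 14, so d^2 = 196
d^2 - 1 = 195
d^2(d^2 - 1) = 196 * 195 = 38220
Divide by 12: 38220 / 12 = 3185

3185


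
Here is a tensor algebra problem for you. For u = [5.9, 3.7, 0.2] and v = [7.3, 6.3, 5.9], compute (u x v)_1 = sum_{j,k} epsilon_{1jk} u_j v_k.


(u x v)_1 = sum_{j,k} epsilon_{1jk} u_j v_k. Only permutations of (1,2,3) contribute; the two non-zero terms are:
eps_{123} u_2 v_3 = 1 * 3.7 * 5.9 = 21.83
eps_{132} u_3 v_2 = -1 * 0.2 * 6.3 = -1.26
(u x v)_1 = 20.57

20.57


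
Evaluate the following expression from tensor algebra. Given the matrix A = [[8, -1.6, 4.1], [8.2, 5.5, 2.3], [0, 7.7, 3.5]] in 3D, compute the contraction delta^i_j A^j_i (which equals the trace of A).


The contraction (trace) of a rank-2 tensor is the sum of its diagonal elements.
Diagonal entries: A[1,1] = 8, A[2,2] = 5.5, A[3,3] = 3.5
Tr(A) = 8 + 5.5 + 3.5 = 17

17


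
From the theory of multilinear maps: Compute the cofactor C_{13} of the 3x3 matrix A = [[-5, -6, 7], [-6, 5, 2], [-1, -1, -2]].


To find cofactor C_{13}, delete row 1 and column 3.
The resulting 2x2 submatrix is: [[-6, 5], [-1, -1]]
Minor M_{13} = -6*-1 - 5*-1
  = 6 - -5 = 11
Sign = (-1)^(1+3) = (-1)^4 = 1
Cofactor C_{13} = 1 * 11 = 11

11


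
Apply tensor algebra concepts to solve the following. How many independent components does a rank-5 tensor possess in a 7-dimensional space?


The number of components of a rank-r tensor in d dimensions is d^r.
Here d = 7 and r = 5.
7^5 = 16807

16807


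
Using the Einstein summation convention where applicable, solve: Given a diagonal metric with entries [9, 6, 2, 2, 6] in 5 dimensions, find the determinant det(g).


For a diagonal metric, the determinant is the product of diagonal entries.
Diagonal entries: 9, 6, 2, 2, 6
det(g) = 9 * 6 * 2 * 2 * 6 = 1296

1296


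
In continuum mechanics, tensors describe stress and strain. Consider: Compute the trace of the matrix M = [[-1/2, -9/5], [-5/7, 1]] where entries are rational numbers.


The trace is the sum of diagonal entries.
Diagonal: M[1,1] = -1/2, M[2,2] = 1
Tr(M) = -1/2 + 1
Computing step by step:
After adding M[1,1]: -1/2
After adding M[2,2]: 1/2
Tr(M) = 1/2

1/2


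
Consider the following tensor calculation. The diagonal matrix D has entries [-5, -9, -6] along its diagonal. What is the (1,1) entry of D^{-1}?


For a diagonal matrix, the inverse has entries (D^{-1})_{ii} = 1/d_{ii}.
The diagonal entries are: d_{11} = -5, d_{22} = -9, d_{33} = -6
We need (D^{-1})_{11} = 1/d_{11} = 1/-5 = -1/5

-1/5


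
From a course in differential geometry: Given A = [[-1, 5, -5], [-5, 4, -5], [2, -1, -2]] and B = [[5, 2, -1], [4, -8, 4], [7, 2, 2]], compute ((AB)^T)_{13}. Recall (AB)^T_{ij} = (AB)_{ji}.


(AB)^T_{ij} = (AB)_{ji} = sum_k A_{jk} B_{ki}.
For i=1, j=3 we need (AB)_{31}:
A_{31} * B_{11} = 2 * 5 = 10
A_{32} * B_{21} = -1 * 4 = -4
A_{33} * B_{31} = -2 * 7 = -14
Sum = 10 + -4 + -14 = -8

-8


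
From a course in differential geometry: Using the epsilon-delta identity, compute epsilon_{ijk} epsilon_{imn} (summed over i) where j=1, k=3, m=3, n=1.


Using the identity: epsilon_{ijk} epsilon_{imn} = delta_{jm} delta_{kn} - delta_{jn} delta_{km}.
delta_{13} = 0
delta_{31} = 0
delta_{11} = 1
delta_{33} = 1
Result = 0 * 0 - 1 * 1 = 0 - 1 = -1

-1


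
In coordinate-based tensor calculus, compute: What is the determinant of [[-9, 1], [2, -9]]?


For a 2x2 matrix [[a, b], [c, d]], det = a*d - b*c.
a = -9, b = 1, c = 2, d = -9
a*d = -9 * -9 = 81
b*c = 1 * 2 = 2
det = 81 - 2 = 79

79


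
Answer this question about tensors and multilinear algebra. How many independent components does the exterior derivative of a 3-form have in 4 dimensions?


The exterior derivative of a p-form is a (p+1)-form.
Its number of independent components is C(n, p+1).
n = 4, p+1 = 4
C(4, 4) = 1

1


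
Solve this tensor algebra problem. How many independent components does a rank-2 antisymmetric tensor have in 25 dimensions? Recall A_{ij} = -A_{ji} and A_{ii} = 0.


An antisymmetric rank-2 tensor satisfies A_{ij} = -A_{ji}, so diagonal entries are zero.
The independent components are the upper-triangular entries: C(n, 2) = n(n-1)/2.
n = 25
C(25, 2) = 25 * 24 / 2 = 600 / 2 = 300

300


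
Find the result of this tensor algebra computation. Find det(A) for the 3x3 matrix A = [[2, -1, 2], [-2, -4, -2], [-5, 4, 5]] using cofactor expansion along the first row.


Expanding along the first row, det(A) = a11*M_11 - a12*M_12 + a13*M_13, where M_1j is the (1,j) minor.
Minor M_11 = -4*5 - -2*4 = -12
Minor M_12 = -2*5 - -2*-5 = -20
Minor M_13 = -2*4 - -4*-5 = -28
det = 2*(-12) - -1*(-20) + 2*(-28)
    = -24 - 20 + -56
    = -100

-100


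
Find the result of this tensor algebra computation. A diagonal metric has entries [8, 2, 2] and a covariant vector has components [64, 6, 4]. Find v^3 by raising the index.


To raise an index with a diagonal metric: v^i = v_i / g_{ii}.
For index 3: v_3 = 4, g_{33} = 2
v^3 = 4 / 2 = 2

2


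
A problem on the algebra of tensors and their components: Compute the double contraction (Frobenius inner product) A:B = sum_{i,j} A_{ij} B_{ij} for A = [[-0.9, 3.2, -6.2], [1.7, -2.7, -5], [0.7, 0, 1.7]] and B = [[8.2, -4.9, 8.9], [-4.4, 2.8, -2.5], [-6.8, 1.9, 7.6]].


A:B = sum over all i,j of A_{ij} * B_{ij}.
Row 1: -0.9*8.2=-7.38, 3.2*-4.9=-15.68, -6.2*8.9=-55.18 => row sum = -78.24
Row 2: 1.7*-4.4=-7.48, -2.7*2.8=-7.56, -5*-2.5=12.5 => row sum = -2.54
Row 3: 0.7*-6.8=-4.76, 0*1.9=0, 1.7*7.6=12.92 => row sum = 8.16
Total = -78.24 + -2.54 + 8.16 = -72.62

-72.62


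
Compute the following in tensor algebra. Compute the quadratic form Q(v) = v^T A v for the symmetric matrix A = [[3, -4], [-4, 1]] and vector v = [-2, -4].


First compute Av:
(Av)_1 = 3*-2 + -4*-4 = 10
(Av)_2 = -4*-2 + 1*-4 = 4
Av = [10, 4]
Then v^T (Av) = -2*10 + -4*4
= -20 + -16 = -36

-36


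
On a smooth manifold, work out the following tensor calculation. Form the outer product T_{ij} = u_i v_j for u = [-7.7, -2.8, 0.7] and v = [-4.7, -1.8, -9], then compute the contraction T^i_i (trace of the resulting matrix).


The outer product gives T_{ij} = u_i v_j.
The trace (contraction) is Tr(T) = sum_i T_{ii} = sum_i u_i v_i.
Diagonal entries:
T_{11} = u_1 * v_1 = -7.7 * -4.7 = 36.19
T_{22} = u_2 * v_2 = -2.8 * -1.8 = 5.04
T_{33} = u_3 * v_3 = 0.7 * -9 = -6.3
Tr(T) = 36.19 + 5.04 + -6.3 = 34.93

34.93


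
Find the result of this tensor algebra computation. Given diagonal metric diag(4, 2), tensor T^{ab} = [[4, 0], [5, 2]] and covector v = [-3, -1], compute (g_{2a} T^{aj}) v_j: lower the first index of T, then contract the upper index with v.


Step 1: lower the first index. For a diagonal metric, g_{ia} T^{aj} = g_{ii} T^{ij} (no sum on i).
g_{22} = 2
S_2{}^1 = 2 * T^{21} = 2 * 5 = 10
S_2{}^2 = 2 * T^{22} = 2 * 2 = 4
Step 2: contract S_2{}^j with v_j.
S_2{}^1 * v_1 = 10 * -3 = -30
S_2{}^2 * v_2 = 4 * -1 = -4
Result = -30 + -4 = -34

-34


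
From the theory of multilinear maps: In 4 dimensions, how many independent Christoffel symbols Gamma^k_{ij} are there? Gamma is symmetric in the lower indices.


Christoffel symbols Gamma^k_{ij} are symmetric in i,j, so there are d * d(d+1)/2 independent symbols.
d = 4
d(d+1)/2 = 4 * 5 / 2 = 10
Total = 4 * 10 = 40

40


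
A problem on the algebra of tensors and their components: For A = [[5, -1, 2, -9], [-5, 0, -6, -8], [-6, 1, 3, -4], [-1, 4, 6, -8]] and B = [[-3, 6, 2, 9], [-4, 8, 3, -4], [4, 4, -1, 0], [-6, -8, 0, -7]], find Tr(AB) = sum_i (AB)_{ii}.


Tr(AB) = sum_i (AB)_{ii} where (AB)_{ii} = sum_k A_{ik} B_{ki}.
(AB)_{11} = 5*-3 + -1*-4 + 2*4 + -9*-6 = 51
(AB)_{22} = -5*6 + 0*8 + -6*4 + -8*-8 = 10
(AB)_{33} = -6*2 + 1*3 + 3*-1 + -4*0 = -12
(AB)_{44} = -1*9 + 4*-4 + 6*0 + -8*-7 = 31
Tr(AB) = 51 + 10 + -12 + 31 = 80

80


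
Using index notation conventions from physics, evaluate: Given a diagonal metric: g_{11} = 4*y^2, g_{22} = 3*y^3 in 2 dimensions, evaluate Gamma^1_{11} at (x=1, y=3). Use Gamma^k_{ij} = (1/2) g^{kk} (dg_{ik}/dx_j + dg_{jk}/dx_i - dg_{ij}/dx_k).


For a diagonal metric, Gamma^k_{ij} = (1/2) g^{kk} (dg_{ik}/dx_j + dg_{jk}/dx_i - dg_{ij}/dx_k).
The metric is diagonal, so g_{ab} = 0 for a != b.
At the given point: g_{11} = 36, g_{22} = 81
g^{11} = 1/36
dg_{11}/dx_1 = dg_{11}/dx_1 = 0
dg_{11}/dx_1 = dg_{11}/dx_1 = 0
dg_{11}/dx_1 = dg_{11}/dx_1 = 0
Numerator = 0 + 0 - 0 = 0
Gamma^1_{11} = 0 / (2 * 36) = 0

0


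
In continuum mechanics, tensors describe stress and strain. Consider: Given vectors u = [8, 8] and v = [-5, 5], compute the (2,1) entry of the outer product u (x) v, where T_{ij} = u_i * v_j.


The outer product entry T_{ij} = u_i * v_j.
We need i=2, j=1.
u_2 = 8, v_1 = -5
T_{2,1} = 8 * -5 = -40

-40


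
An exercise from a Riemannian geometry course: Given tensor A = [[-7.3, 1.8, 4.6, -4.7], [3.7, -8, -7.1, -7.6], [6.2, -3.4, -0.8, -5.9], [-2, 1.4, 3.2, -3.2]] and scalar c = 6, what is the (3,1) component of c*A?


Scalar multiplication: (cA)_{ij} = c * A_{ij}.
c = 6
A_{31} = 6.2
(cA)_{31} = 6 * 6.2 = 37.2

37.2


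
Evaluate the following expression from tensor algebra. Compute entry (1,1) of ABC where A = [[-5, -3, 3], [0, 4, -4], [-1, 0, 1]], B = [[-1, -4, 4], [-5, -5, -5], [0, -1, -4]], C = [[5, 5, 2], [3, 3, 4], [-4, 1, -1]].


(ABC)_{11} = sum_m (AB)_{1m} C_{m1}. First compute row 1 of AB.
(AB)_{11} = -5*-1 + -3*-5 + 3*0 = 20
(AB)_{12} = -5*-4 + -3*-5 + 3*-1 = 32
(AB)_{13} = -5*4 + -3*-5 + 3*-4 = -17
Now contract with column 1 of C:
(AB)_{11} * C_{11} = 20 * 5 = 100
(AB)_{12} * C_{21} = 32 * 3 = 96
(AB)_{13} * C_{31} = -17 * -4 = 68
(ABC)_{11} = 100 + 96 + 68 = 264

264


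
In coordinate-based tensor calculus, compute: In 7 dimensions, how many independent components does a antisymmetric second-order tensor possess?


A antisymmetric rank-2 tensor in d dimensions has d(d-1)/2 independent components.
d = 7
d(d-1)/2 = 7 * 6 / 2 = 42 / 2 = 21

21


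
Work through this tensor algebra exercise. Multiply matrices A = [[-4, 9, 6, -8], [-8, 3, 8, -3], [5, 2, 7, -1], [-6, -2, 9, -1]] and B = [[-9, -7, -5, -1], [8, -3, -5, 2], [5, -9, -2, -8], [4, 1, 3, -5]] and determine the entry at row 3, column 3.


(AB)_{ij} = sum_k A_{ik} B_{kj}.
For i=3, j=3:
A_{31} * B_{13} = 5 * -5 = -25
A_{32} * B_{23} = 2 * -5 = -10
A_{33} * B_{33} = 7 * -2 = -14
A_{34} * B_{43} = -1 * 3 = -3
Sum = -25 + -10 + -14 + -3 = -52

-52


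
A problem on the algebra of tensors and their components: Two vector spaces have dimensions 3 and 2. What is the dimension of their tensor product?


The dimension of a tensor product is the product of dimensions.
dim(V) = 3, dim(W) = 2
dim(V (x) W) = 3 * 2 = 6

6


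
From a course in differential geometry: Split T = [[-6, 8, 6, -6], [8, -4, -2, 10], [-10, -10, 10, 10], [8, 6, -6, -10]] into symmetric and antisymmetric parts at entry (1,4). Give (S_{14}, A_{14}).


T_{14} = -6
T_{41} = 8
S_{14} = (-6 + 8)/2 = 2/2 = 1
A_{14} = (-6 - 8)/2 = -14/2 = -7
Check: S + A = 1 + -7 = -6 = T_{14}.

(1, -7)


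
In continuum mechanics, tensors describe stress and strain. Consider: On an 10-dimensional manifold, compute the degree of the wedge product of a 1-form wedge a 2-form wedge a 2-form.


The degree of a wedge product is the sum of the degrees of the individual forms.
Degrees: 1, 2, 2
Total degree = 1 + 2 + 2 = 5

5


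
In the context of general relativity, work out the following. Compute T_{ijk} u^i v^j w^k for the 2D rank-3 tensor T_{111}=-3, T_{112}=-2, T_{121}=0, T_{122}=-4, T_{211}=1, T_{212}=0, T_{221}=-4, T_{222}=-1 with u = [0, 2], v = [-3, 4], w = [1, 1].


S = sum over i,j,k of T_{ijk} u_i v_j w_k. Expanding all 8 terms:
T_{111}*u_1*v_1*w_1 = -3*0*-3*1 = 0  (running total: 0)
T_{112}*u_1*v_1*w_2 = -2*0*-3*1 = 0  (running total: 0)
T_{121}*u_1*v_2*w_1 = 0*0*4*1 = 0  (running total: 0)
T_{122}*u_1*v_2*w_2 = -4*0*4*1 = 0  (running total: 0)
T_{211}*u_2*v_1*w_1 = 1*2*-3*1 = -6  (running total: -6)
T_{212}*u_2*v_1*w_2 = 0*2*-3*1 = 0  (running total: -6)
T_{221}*u_2*v_2*w_1 = -4*2*4*1 = -32  (running total: -38)
T_{222}*u_2*v_2*w_2 = -1*2*4*1 = -8  (running total: -46)
S = -46

-46


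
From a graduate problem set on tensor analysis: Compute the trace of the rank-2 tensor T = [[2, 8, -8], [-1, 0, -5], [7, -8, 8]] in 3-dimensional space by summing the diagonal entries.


The contraction (trace) of a rank-2 tensor is the sum of its diagonal elements.
Diagonal entries: A[1,1] = 2, A[2,2] = 0, A[3,3] = 8
Tr(A) = 2 + 0 + 8 = 10

10


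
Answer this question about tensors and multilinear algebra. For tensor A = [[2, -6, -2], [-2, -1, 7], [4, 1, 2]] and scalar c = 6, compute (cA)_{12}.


Scalar multiplication: (cA)_{ij} = c * A_{ij}.
c = 6
A_{12} = -6
(cA)_{12} = 6 * -6 = -36

-36


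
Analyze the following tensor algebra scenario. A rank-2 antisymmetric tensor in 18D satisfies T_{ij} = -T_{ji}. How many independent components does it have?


An antisymmetric rank-2 tensor satisfies A_{ij} = -A_{ji}, so diagonal entries are zero.
The independent components are the upper-triangular entries: C(n, 2) = n(n-1)/2.
n = 18
C(18, 2) = 18 * 17 / 2 = 306 / 2 = 153

153


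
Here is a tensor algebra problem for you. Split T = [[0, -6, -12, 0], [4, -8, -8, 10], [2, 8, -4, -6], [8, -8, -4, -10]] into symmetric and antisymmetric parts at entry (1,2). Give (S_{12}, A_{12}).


T_{12} = -6
T_{21} = 4
S_{12} = (-6 + 4)/2 = -2/2 = -1
A_{12} = (-6 - 4)/2 = -10/2 = -5
Check: S + A = -1 + -5 = -6 = T_{12}.

(-1, -5)


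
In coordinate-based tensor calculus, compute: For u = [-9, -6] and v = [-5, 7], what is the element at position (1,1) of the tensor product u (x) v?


The outer product entry T_{ij} = u_i * v_j.
We need i=1, j=1.
u_1 = -9, v_1 = -5
T_{1,1} = -9 * -5 = 45

45


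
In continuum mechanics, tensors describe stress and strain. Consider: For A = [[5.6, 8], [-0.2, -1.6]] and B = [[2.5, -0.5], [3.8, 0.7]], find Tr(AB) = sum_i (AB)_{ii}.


Tr(AB) = sum_i (AB)_{ii} where (AB)_{ii} = sum_k A_{ik} B_{ki}.
(AB)_{11} = 5.6*2.5 + 8*3.8 = 44.4
(AB)_{22} = -0.2*-0.5 + -1.6*0.7 = -1.02
Tr(AB) = 44.4 + -1.02 = 43.38

43.38


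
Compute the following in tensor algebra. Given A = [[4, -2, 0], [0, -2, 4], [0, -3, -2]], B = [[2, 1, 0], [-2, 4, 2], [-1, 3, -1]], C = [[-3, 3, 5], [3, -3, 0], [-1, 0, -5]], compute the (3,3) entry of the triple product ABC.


(ABC)_{33} = sum_m (AB)_{3m} C_{m3}. First compute row 3 of AB.
(AB)_{31} = 0*2 + -3*-2 + -2*-1 = 8
(AB)_{32} = 0*1 + -3*4 + -2*3 = -18
(AB)_{33} = 0*0 + -3*2 + -2*-1 = -4
Now contract with column 3 of C:
(AB)_{31} * C_{13} = 8 * 5 = 40
(AB)_{32} * C_{23} = -18 * 0 = 0
(AB)_{33} * C_{33} = -4 * -5 = 20
(ABC)_{33} = 40 + 0 + 20 = 60

60


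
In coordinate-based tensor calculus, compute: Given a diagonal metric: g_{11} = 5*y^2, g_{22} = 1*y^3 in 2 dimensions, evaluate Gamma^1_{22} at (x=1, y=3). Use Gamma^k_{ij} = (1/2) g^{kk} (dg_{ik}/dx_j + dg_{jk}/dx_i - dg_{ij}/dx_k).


For a diagonal metric, Gamma^k_{ij} = (1/2) g^{kk} (dg_{ik}/dx_j + dg_{jk}/dx_i - dg_{ij}/dx_k).
The metric is diagonal, so g_{ab} = 0 for a != b.
At the given point: g_{11} = 45, g_{22} = 27
g^{11} = 1/45
dg_{21}/dx_2 = 0 (off-diagonal)
dg_{21}/dx_2 = 0 (off-diagonal)
dg_{22}/dx_1 = dg_{22}/dx_1 = 0
Numerator = 0 + 0 - 0 = 0
Gamma^1_{22} = 0 / (2 * 45) = 0

0


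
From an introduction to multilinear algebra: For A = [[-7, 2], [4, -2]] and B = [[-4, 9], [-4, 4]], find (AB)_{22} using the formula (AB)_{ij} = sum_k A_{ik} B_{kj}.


(AB)_{ij} = sum_k A_{ik} B_{kj}.
For i=2, j=2:
A_{21} * B_{12} = 4 * 9 = 36
A_{22} * B_{22} = -2 * 4 = -8
Sum = 36 + -8 = 28

28


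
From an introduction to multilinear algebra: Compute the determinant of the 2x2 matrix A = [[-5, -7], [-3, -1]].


For a 2x2 matrix [[a, b], [c, d]], det = a*d - b*c.
a = -5, b = -7, c = -3, d = -1
a*d = -5 * -1 = 5
b*c = -7 * -3 = 21
det = 5 - 21 = -16

-16


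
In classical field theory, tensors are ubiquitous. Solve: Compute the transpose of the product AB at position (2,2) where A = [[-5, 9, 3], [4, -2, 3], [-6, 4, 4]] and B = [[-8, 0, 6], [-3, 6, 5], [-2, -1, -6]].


(AB)^T_{ij} = (AB)_{ji} = sum_k A_{jk} B_{ki}.
For i=2, j=2 we need (AB)_{22}:
A_{21} * B_{12} = 4 * 0 = 0
A_{22} * B_{22} = -2 * 6 = -12
A_{23} * B_{32} = 3 * -1 = -3
Sum = 0 + -12 + -3 = -15

-15


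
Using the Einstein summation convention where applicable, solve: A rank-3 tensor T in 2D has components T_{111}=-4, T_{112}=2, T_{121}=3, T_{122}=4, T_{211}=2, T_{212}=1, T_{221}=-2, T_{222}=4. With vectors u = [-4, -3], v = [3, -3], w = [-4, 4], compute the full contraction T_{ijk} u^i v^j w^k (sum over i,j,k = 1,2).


S = sum over i,j,k of T_{ijk} u_i v_j w_k. Expanding all 8 terms:
T_{111}*u_1*v_1*w_1 = -4*-4*3*-4 = -192  (running total: -192)
T_{112}*u_1*v_1*w_2 = 2*-4*3*4 = -96  (running total: -288)
T_{121}*u_1*v_2*w_1 = 3*-4*-3*-4 = -144  (running total: -432)
T_{122}*u_1*v_2*w_2 = 4*-4*-3*4 = 192  (running total: -240)
T_{211}*u_2*v_1*w_1 = 2*-3*3*-4 = 72  (running total: -168)
T_{212}*u_2*v_1*w_2 = 1*-3*3*4 = -36  (running total: -204)
T_{221}*u_2*v_2*w_1 = -2*-3*-3*-4 = 72  (running total: -132)
T_{222}*u_2*v_2*w_2 = 4*-3*-3*4 = 144  (running total: 12)
S = 12

12


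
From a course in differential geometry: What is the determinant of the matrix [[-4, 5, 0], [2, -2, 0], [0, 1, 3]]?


Expanding along the first row, det(A) = a11*M_11 - a12*M_12 + a13*M_13, where M_1j is the (1,j) minor.
Minor M_11 = -2*3 - 0*1 = -6
Minor M_12 = 2*3 - 0*0 = 6
Minor M_13 = 2*1 - -2*0 = 2
det = -4*(-6) - 5*(6) + 0*(2)
    = 24 - 30 + 0
    = -6

-6


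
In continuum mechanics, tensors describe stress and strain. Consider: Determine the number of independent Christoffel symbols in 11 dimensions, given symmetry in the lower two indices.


Christoffel symbols Gamma^k_{ij} are symmetric in i,j, so there are d * d(d+1)/2 independent symbols.
d = 11
d(d+1)/2 = 11 * 12 / 2 = 66
Total = 11 * 66 = 726

726


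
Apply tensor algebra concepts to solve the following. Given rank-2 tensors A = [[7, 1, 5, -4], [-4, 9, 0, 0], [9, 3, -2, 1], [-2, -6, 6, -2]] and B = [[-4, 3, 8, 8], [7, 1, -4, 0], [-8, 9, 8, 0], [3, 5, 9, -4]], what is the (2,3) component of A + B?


Tensor addition is component-wise: (A + B)_{ij} = A_{ij} + B_{ij}.
A_{23} = 0
B_{23} = -4
(A + B)_{23} = 0 + -4 = -4

-4


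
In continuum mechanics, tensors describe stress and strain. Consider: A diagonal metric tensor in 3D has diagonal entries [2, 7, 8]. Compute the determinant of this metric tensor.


For a diagonal metric, the determinant is the product of diagonal entries.
Diagonal entries: 2, 7, 8
det(g) = 2 * 7 * 8 = 112

112


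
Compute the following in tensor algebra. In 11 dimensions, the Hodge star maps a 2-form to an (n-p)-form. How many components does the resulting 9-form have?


The Hodge dual of a p-form on an n-dimensional manifold is an (n-p)-form.
n = 11, p = 2, so dual degree = 11 - 2 = 9
The number of components is C(n, n-p) = C(11, 9) = 55

55


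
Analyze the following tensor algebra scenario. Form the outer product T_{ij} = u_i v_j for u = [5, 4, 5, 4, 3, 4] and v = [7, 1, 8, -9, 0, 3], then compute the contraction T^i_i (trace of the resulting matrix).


The outer product gives T_{ij} = u_i v_j.
The trace (contraction) is Tr(T) = sum_i T_{ii} = sum_i u_i v_i.
Diagonal entries:
T_{11} = u_1 * v_1 = 5 * 7 = 35
T_{22} = u_2 * v_2 = 4 * 1 = 4
T_{33} = u_3 * v_3 = 5 * 8 = 40
T_{44} = u_4 * v_4 = 4 * -9 = -36
T_{55} = u_5 * v_5 = 3 * 0 = 0
T_{66} = u_6 * v_6 = 4 * 3 = 12
Tr(T) = 35 + 4 + 40 + -36 + 0 + 12 = 55

55


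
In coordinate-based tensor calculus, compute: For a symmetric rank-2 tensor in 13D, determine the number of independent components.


A symmetric rank-2 tensor in d dimensions has d(d+1)/2 independent components.
d = 13
d(d+1)/2 = 13 * 14 / 2 = 182 / 2 = 91

91


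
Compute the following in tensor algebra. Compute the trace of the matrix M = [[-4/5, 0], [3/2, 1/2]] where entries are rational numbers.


The trace is the sum of diagonal entries.
Diagonal: M[1,1] = -4/5, M[2,2] = 1/2
Tr(M) = -4/5 + 1/2
Computing step by step:
After adding M[1,1]: -4/5
After adding M[2,2]: -3/10
Tr(M) = -3/10

-3/10


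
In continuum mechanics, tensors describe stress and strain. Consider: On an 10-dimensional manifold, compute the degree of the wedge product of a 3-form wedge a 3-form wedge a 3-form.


The degree of a wedge product is the sum of the degrees of the individual forms.
Degrees: 3, 3, 3
Total degree = 3 + 3 + 3 = 9

9


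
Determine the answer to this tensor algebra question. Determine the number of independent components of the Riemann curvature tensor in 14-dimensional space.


The Riemann tensor in d dimensions has d^2(d^2 - 1)/12 independent components.
d = 14, so d^2 = 196
d^2 - 1 = 195
d^2(d^2 - 1) = 196 * 195 = 38220
Divide by 12: 38220 / 12 = 3185

3185


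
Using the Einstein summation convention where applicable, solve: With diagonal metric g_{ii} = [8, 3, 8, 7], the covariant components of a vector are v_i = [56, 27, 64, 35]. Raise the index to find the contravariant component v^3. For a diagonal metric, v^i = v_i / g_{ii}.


To raise an index with a diagonal metric: v^i = v_i / g_{ii}.
For index 3: v_3 = 64, g_{33} = 8
v^3 = 64 / 8 = 8

8


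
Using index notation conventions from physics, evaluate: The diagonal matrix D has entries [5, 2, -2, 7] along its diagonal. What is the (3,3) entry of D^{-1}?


For a diagonal matrix, the inverse has entries (D^{-1})_{ii} = 1/d_{ii}.
The diagonal entries are: d_{11} = 5, d_{22} = 2, d_{33} = -2, d_{44} = 7
We need (D^{-1})_{33} = 1/d_{33} = 1/-2 = -1/2

-1/2


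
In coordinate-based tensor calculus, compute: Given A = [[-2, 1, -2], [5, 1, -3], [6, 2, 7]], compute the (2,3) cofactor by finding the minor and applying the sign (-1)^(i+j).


To find cofactor C_{23}, delete row 2 and column 3.
The resulting 2x2 submatrix is: [[-2, 1], [6, 2]]
Minor M_{23} = -2*2 - 1*6
  = -4 - 6 = -10
Sign = (-1)^(2+3) = (-1)^5 = -1
Cofactor C_{23} = -1 * -10 = 10

10


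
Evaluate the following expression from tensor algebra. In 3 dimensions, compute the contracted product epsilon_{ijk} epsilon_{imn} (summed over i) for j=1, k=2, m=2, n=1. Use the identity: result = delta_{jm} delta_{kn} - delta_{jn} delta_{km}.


Using the identity: epsilon_{ijk} epsilon_{imn} = delta_{jm} delta_{kn} - delta_{jn} delta_{km}.
delta_{12} = 0
delta_{21} = 0
delta_{11} = 1
delta_{22} = 1
Result = 0 * 0 - 1 * 1 = 0 - 1 = -1

-1


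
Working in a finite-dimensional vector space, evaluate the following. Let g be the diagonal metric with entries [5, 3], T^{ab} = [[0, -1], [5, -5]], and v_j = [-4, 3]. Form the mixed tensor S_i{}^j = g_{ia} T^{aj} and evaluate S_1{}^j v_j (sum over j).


Step 1: lower the first index. For a diagonal metric, g_{ia} T^{aj} = g_{ii} T^{ij} (no sum on i).
g_{11} = 5
S_1{}^1 = 5 * T^{11} = 5 * 0 = 0
S_1{}^2 = 5 * T^{12} = 5 * -1 = -5
Step 2: contract S_1{}^j with v_j.
S_1{}^1 * v_1 = 0 * -4 = 0
S_1{}^2 * v_2 = -5 * 3 = -15
Result = 0 + -15 = -15

-15


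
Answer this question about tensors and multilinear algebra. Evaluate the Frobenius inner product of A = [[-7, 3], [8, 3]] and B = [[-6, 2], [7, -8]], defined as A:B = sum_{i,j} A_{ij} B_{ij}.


A:B = sum over all i,j of A_{ij} * B_{ij}.
Row 1: -7*-6=42, 3*2=6 => row sum = 48
Row 2: 8*7=56, 3*-8=-24 => row sum = 32
Total = 48 + 32 = 80

80


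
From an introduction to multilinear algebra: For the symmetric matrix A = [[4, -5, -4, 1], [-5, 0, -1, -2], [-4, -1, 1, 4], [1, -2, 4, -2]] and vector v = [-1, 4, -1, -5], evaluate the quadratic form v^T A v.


First compute Av:
(Av)_1 = 4*-1 + -5*4 + -4*-1 + 1*-5 = -25
(Av)_2 = -5*-1 + 0*4 + -1*-1 + -2*-5 = 16
(Av)_3 = -4*-1 + -1*4 + 1*-1 + 4*-5 = -21
(Av)_4 = 1*-1 + -2*4 + 4*-1 + -2*-5 = -3
Av = [-25, 16, -21, -3]
Then v^T (Av) = -1*-25 + 4*16 + -1*-21 + -5*-3
= 25 + 64 + 21 + 15 = 125

125


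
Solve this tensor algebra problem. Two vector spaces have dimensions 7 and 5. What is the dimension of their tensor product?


The dimension of a tensor product is the product of dimensions.
dim(V) = 7, dim(W) = 5
dim(V (x) W) = 7 * 5 = 35

35


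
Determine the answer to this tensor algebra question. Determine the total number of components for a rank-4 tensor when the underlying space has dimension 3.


The number of components of a rank-r tensor in d dimensions is d^r.
Here d = 3 and r = 4.
3^4 = 81

81


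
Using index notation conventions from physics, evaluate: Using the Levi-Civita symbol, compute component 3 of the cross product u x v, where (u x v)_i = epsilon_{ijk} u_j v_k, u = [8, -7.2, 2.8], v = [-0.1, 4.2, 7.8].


(u x v)_3 = sum_{j,k} epsilon_{3jk} u_j v_k. Only permutations of (1,2,3) contribute; the two non-zero terms are:
eps_{312} u_1 v_2 = 1 * 8 * 4.2 = 33.6
eps_{321} u_2 v_1 = -1 * -7.2 * -0.1 = -0.72
(u x v)_3 = 32.88

32.88


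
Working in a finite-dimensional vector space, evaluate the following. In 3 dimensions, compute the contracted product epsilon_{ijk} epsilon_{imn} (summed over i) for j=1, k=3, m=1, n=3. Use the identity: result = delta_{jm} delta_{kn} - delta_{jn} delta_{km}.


Using the identity: epsilon_{ijk} epsilon_{imn} = delta_{jm} delta_{kn} - delta_{jn} delta_{km}.
delta_{11} = 1
delta_{33} = 1
delta_{13} = 0
delta_{31} = 0
Result = 1 * 1 - 0 * 0 = 1 - 0 = 1

1


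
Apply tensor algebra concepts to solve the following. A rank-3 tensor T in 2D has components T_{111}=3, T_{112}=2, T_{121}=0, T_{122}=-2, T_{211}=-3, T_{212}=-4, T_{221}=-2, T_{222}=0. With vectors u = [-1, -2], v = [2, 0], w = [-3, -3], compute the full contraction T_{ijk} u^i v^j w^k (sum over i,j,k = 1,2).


S = sum over i,j,k of T_{ijk} u_i v_j w_k. Expanding all 8 terms:
T_{111}*u_1*v_1*w_1 = 3*-1*2*-3 = 18  (running total: 18)
T_{112}*u_1*v_1*w_2 = 2*-1*2*-3 = 12  (running total: 30)
T_{121}*u_1*v_2*w_1 = 0*-1*0*-3 = 0  (running total: 30)
T_{122}*u_1*v_2*w_2 = -2*-1*0*-3 = 0  (running total: 30)
T_{211}*u_2*v_1*w_1 = -3*-2*2*-3 = -36  (running total: -6)
T_{212}*u_2*v_1*w_2 = -4*-2*2*-3 = -48  (running total: -54)
T_{221}*u_2*v_2*w_1 = -2*-2*0*-3 = 0  (running total: -54)
T_{222}*u_2*v_2*w_2 = 0*-2*0*-3 = 0  (running total: -54)
S = -54

-54


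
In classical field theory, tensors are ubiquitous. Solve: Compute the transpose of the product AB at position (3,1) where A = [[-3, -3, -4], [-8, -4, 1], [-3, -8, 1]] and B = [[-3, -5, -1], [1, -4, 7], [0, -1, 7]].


(AB)^T_{ij} = (AB)_{ji} = sum_k A_{jk} B_{ki}.
For i=3, j=1 we need (AB)_{13}:
A_{11} * B_{13} = -3 * -1 = 3
A_{12} * B_{23} = -3 * 7 = -21
A_{13} * B_{33} = -4 * 7 = -28
Sum = 3 + -21 + -28 = -46

-46


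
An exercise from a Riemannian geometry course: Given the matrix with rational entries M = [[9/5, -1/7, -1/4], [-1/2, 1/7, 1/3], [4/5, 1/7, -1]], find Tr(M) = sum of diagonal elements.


The trace is the sum of diagonal entries.
Diagonal: M[1,1] = 9/5, M[2,2] = 1/7, M[3,3] = -1
Tr(M) = 9/5 + 1/7 + -1
Computing step by step:
After adding M[1,1]: 9/5
After adding M[2,2]: 68/35
After adding M[3,3]: 33/35
Tr(M) = 33/35

33/35


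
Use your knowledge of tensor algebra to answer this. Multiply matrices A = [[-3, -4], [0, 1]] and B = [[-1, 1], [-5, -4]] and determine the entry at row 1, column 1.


(AB)_{ij} = sum_k A_{ik} B_{kj}.
For i=1, j=1:
A_{11} * B_{11} = -3 * -1 = 3
A_{12} * B_{21} = -4 * -5 = 20
Sum = 3 + 20 = 23

23


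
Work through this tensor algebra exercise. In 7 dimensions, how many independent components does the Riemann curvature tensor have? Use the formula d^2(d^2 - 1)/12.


The Riemann tensor in d dimensions has d^2(d^2 - 1)/12 independent components.
d = 7, so d^2 = 49
d^2 - 1 = 48
d^2(d^2 - 1) = 49 * 48 = 2352
Divide by 12: 2352 / 12 = 196

196


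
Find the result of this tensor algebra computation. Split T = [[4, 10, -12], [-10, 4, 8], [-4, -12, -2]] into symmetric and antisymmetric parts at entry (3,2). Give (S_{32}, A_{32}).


T_{32} = -12
T_{23} = 8
S_{32} = (-12 + 8)/2 = -4/2 = -2
A_{32} = (-12 - 8)/2 = -20/2 = -10
Check: S + A = -2 + -10 = -12 = T_{32}.

(-2, -10)


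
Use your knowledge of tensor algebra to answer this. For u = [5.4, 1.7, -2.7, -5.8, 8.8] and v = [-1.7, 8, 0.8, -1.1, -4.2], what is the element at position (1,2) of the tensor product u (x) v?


The outer product entry T_{ij} = u_i * v_j.
We need i=1, j=2.
u_1 = 5.4, v_2 = 8
T_{1,2} = 5.4 * 8 = 43.2

43.2


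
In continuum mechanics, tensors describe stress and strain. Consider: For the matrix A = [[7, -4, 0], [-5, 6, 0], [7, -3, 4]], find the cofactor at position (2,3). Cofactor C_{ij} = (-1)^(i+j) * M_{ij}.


To find cofactor C_{23}, delete row 2 and column 3.
The resulting 2x2 submatrix is: [[7, -4], [7, -3]]
Minor M_{23} = 7*-3 - -4*7
  = -21 - -28 = 7
Sign = (-1)^(2+3) = (-1)^5 = -1
Cofactor C_{23} = -1 * 7 = -7

-7


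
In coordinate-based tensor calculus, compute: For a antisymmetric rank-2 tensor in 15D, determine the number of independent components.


A antisymmetric rank-2 tensor in d dimensions has d(d-1)/2 independent components.
d = 15
d(d-1)/2 = 15 * 14 / 2 = 210 / 2 = 105

105


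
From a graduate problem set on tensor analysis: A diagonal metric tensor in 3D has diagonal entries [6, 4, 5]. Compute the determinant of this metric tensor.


For a diagonal metric, the determinant is the product of diagonal entries.
Diagonal entries: 6, 4, 5
det(g) = 6 * 4 * 5 = 120

120


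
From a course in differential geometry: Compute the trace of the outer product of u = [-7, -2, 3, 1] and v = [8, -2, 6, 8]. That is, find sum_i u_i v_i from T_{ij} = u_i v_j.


The outer product gives T_{ij} = u_i v_j.
The trace (contraction) is Tr(T) = sum_i T_{ii} = sum_i u_i v_i.
Diagonal entries:
T_{11} = u_1 * v_1 = -7 * 8 = -56
T_{22} = u_2 * v_2 = -2 * -2 = 4
T_{33} = u_3 * v_3 = 3 * 6 = 18
T_{44} = u_4 * v_4 = 1 * 8 = 8
Tr(T) = -56 + 4 + 18 + 8 = -26

-26


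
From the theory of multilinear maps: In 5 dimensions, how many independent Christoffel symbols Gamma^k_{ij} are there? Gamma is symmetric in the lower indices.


Christoffel symbols Gamma^k_{ij} are symmetric in i,j, so there are d * d(d+1)/2 independent symbols.
d = 5
d(d+1)/2 = 5 * 6 / 2 = 15
Total = 5 * 15 = 75

75


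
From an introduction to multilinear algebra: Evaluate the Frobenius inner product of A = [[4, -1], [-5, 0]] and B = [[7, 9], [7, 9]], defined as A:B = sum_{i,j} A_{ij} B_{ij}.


A:B = sum over all i,j of A_{ij} * B_{ij}.
Row 1: 4*7=28, -1*9=-9 => row sum = 19
Row 2: -5*7=-35, 0*9=0 => row sum = -35
Total = 19 + -35 = -16

-16


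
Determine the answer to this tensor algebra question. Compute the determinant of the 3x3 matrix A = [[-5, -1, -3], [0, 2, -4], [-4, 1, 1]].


Expanding along the first row, det(A) = a11*M_11 - a12*M_12 + a13*M_13, where M_1j is the (1,j) minor.
Minor M_11 = 2*1 - -4*1 = 6
Minor M_12 = 0*1 - -4*-4 = -16
Minor M_13 = 0*1 - 2*-4 = 8
det = -5*(6) - -1*(-16) + -3*(8)
    = -30 - 16 + -24
    = -70

-70


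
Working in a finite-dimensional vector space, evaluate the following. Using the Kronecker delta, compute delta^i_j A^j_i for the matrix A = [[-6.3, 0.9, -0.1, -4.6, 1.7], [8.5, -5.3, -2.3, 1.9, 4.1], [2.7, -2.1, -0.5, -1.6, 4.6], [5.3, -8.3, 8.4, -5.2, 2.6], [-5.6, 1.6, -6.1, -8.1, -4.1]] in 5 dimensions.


The contraction (trace) of a rank-2 tensor is the sum of its diagonal elements.
Diagonal entries: A[1,1] = -6.3, A[2,2] = -5.3, A[3,3] = -0.5, A[4,4] = -5.2, A[5,5] = -4.1
Tr(A) = -6.3 + -5.3 + -0.5 + -5.2 + -4.1 = -21.4

-21.4


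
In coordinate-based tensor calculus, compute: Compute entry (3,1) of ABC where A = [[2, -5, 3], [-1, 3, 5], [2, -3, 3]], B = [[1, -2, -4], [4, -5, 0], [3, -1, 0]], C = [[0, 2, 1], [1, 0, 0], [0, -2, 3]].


(ABC)_{31} = sum_m (AB)_{3m} C_{m1}. First compute row 3 of AB.
(AB)_{31} = 2*1 + -3*4 + 3*3 = -1
(AB)_{32} = 2*-2 + -3*-5 + 3*-1 = 8
(AB)_{33} = 2*-4 + -3*0 + 3*0 = -8
Now contract with column 1 of C:
(AB)_{31} * C_{11} = -1 * 0 = 0
(AB)_{32} * C_{21} = 8 * 1 = 8
(AB)_{33} * C_{31} = -8 * 0 = 0
(ABC)_{31} = 0 + 8 + 0 = 8

8


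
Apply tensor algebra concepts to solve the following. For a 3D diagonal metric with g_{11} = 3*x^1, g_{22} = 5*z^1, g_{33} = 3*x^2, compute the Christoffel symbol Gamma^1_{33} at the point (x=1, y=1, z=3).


For a diagonal metric, Gamma^k_{ij} = (1/2) g^{kk} (dg_{ik}/dx_j + dg_{jk}/dx_i - dg_{ij}/dx_k).
The metric is diagonal, so g_{ab} = 0 for a != b.
At the given point: g_{11} = 3, g_{22} = 15, g_{33} = 3
g^{11} = 1/3
dg_{31}/dx_3 = 0 (off-diagonal)
dg_{31}/dx_3 = 0 (off-diagonal)
dg_{33}/dx_1 = dg_{33}/dx_1 = 6
Numerator = 0 + 0 - 6 = -6
Gamma^1_{33} = -6 / (2 * 3) = -1

-1


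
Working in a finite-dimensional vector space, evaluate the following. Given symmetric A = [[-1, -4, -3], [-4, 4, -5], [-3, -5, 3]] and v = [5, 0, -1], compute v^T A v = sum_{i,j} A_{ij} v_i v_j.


First compute Av:
(Av)_1 = -1*5 + -4*0 + -3*-1 = -2
(Av)_2 = -4*5 + 4*0 + -5*-1 = -15
(Av)_3 = -3*5 + -5*0 + 3*-1 = -18
Av = [-2, -15, -18]
Then v^T (Av) = 5*-2 + 0*-15 + -1*-18
= -10 + 0 + 18 = 8

8
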